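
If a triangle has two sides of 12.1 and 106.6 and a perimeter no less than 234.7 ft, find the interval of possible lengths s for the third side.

116.0 ≤ s < 118.7 ft

Triangle inequality alone gives 94.5 < s < 118.7.
The perimeter condition gives s ≥ 234.7 − 12.1 − 106.6 = 116.0.
Intersecting the two: 116.0 ≤ s < 118.7.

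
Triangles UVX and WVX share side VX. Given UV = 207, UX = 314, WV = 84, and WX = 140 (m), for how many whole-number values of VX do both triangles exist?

116

From triangle UVX: 107 < VX < 521.
From triangle WVX: 56 < VX < 224.
Intersection: 107 < VX < 224, so integers 108 through 223: 116 values.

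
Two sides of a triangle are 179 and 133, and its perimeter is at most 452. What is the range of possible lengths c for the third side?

Triangle inequality alone gives 46 < c < 312.
The perimeter condition gives c ≤ 452 − 179 − 133 = 140.
Intersecting the two: 46 < c ≤ 140.

46 < c ≤ 140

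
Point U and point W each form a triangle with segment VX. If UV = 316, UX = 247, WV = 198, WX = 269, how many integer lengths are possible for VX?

395

From triangle UVX: 69 < VX < 563.
From triangle WVX: 71 < VX < 467.
Intersection: 71 < VX < 467, so integers 72 through 466: 395 values.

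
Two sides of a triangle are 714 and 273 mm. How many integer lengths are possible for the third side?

The third side lies in the open interval (441, 987).
Integers from 442 to 986 inclusive: 986 − 442 + 1 = 545.

545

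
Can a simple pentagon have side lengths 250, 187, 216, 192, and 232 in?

A pentagon exists iff every side is shorter than the sum of the others — equivalently, the longest side is less than the sum of the rest.
Longest side 250 < 827 (sum of the remaining 4), so yes.

Yes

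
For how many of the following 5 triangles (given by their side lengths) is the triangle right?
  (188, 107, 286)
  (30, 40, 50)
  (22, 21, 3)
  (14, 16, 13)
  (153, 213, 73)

1

(188,107,286): 107²+188² = 46793 < 81796 = 286² → obtuse
(30,40,50): 30²+40² = 2500 = 50² → right
(22,21,3): 3²+21² = 450 < 484 = 22² → obtuse
(14,16,13): 13²+14² = 365 > 256 = 16² → acute
(153,213,73): 73²+153² = 28738 < 45369 = 213² → obtuse
1 of the 5 is right.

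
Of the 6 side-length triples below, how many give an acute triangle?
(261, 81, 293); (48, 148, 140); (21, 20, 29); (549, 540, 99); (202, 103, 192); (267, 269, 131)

(261,81,293): 81²+261² = 74682 < 85849 = 293² → obtuse
(48,148,140): 48²+140² = 21904 = 148² → right
(21,20,29): 20²+21² = 841 = 29² → right
(549,540,99): 99²+540² = 301401 = 549² → right
(202,103,192): 103²+192² = 47473 > 40804 = 202² → acute
(267,269,131): 131²+267² = 88450 > 72361 = 269² → acute
2 of the 6 are acute.

2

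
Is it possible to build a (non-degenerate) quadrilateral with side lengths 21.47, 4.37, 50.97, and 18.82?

For a quadrilateral, each side must be shorter than the sum of the others.
Here the longest side is 50.97, but the remaining 3 sides sum to only 44.66.

No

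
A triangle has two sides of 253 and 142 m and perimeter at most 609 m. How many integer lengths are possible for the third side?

103

Triangle inequality: 111 < x < 395. Perimeter ≤ 609 gives x ≤ 609 − 253 − 142 = 214.
So 111 < x ≤ 214; integers 112 through 214: 103 values.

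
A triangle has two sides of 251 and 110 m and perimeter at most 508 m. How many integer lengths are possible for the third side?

Triangle inequality: 141 < x < 361. Perimeter ≤ 508 gives x ≤ 508 − 251 − 110 = 147.
So 141 < x ≤ 147; integers 142 through 147: 6 values.

6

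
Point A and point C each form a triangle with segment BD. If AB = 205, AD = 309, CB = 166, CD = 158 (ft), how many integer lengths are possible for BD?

219

From triangle ABD: 104 < BD < 514.
From triangle CBD: 8 < BD < 324.
Intersection: 104 < BD < 324, so integers 105 through 323: 219 values.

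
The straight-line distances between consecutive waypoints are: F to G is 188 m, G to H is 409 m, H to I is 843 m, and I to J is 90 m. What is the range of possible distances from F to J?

The maximum is all hops collinear in one direction: 188 + 409 + 843 + 90 = 1530.
The longest hop is 843; the others sum to 687. Folding the others back against it leaves at least 843 − 687 = 156.

156 ≤ FJ ≤ 1530 m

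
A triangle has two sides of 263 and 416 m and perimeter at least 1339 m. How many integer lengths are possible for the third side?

Triangle inequality: 153 < x < 679. Perimeter ≥ 1339 gives x ≥ 1339 − 263 − 416 = 660.
So 660 ≤ x < 679; integers 660 through 678: 19 values.

19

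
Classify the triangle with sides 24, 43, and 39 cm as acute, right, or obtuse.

acute

Compare the square of the longest side to the sum of squares of the other two: 24² + 39² = 2097 > 1849 = 43².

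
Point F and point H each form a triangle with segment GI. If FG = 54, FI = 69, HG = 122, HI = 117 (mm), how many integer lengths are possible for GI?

107

From triangle FGI: 15 < GI < 123.
From triangle HGI: 5 < GI < 239.
Intersection: 15 < GI < 123, so integers 16 through 122: 107 values.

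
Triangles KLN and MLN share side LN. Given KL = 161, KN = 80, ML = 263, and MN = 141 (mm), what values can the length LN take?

From triangle KLN: |161 − 80| < LN < 161 + 80, i.e. 81 < LN < 241.
From triangle MLN: 122 < LN < 404.
Both must hold, so LN lies in the intersection.

122 < LN < 241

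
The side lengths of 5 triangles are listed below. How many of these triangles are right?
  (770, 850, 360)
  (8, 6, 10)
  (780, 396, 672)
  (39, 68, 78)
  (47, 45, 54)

3

(770,850,360): 360²+770² = 722500 = 850² → right
(8,6,10): 6²+8² = 100 = 10² → right
(780,396,672): 396²+672² = 608400 = 780² → right
(39,68,78): 39²+68² = 6145 > 6084 = 78² → acute
(47,45,54): 45²+47² = 4234 > 2916 = 54² → acute
3 of the 5 are right.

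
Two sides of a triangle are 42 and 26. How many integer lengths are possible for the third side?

51

The third side lies in the open interval (16, 68).
Integers from 17 to 67 inclusive: 67 − 17 + 1 = 51.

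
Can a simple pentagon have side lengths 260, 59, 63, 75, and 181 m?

A pentagon exists iff every side is shorter than the sum of the others — equivalently, the longest side is less than the sum of the rest.
Longest side 260 < 378 (sum of the remaining 4), so yes.

Yes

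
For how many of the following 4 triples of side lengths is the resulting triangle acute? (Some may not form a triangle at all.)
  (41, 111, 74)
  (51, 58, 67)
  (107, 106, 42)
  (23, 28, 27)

3

(41,111,74): 41²+74² = 7157 < 12321 = 111² → obtuse
(51,58,67): 51²+58² = 5965 > 4489 = 67² → acute
(107,106,42): 42²+106² = 13000 > 11449 = 107² → acute
(23,28,27): 23²+27² = 1258 > 784 = 28² → acute
3 of the 4 are acute.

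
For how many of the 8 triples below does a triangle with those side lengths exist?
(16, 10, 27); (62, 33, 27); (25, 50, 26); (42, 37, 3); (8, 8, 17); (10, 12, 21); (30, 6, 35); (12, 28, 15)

(10,16,27): 10+16 ≤ 27 → not valid
(27,33,62): 27+33 ≤ 62 → not valid
(25,26,50): 25+26 > 50 → valid
(3,37,42): 3+37 ≤ 42 → not valid
(8,8,17): 8+8 ≤ 17 → not valid
(10,12,21): 10+12 > 21 → valid
(6,30,35): 6+30 > 35 → valid
(12,15,28): 12+15 ≤ 28 → not valid
3 of the 8 triples form a triangle.

3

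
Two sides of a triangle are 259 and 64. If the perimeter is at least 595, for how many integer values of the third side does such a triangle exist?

Triangle inequality: 195 < x < 323. Perimeter ≥ 595 gives x ≥ 595 − 259 − 64 = 272.
So 272 ≤ x < 323; integers 272 through 322: 51 values.

51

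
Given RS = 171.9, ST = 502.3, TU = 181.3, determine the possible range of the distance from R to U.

The maximum is all hops collinear in one direction: 171.9 + 502.3 + 181.3 = 855.5.
The longest hop is 502.3; the others sum to 353.2. Folding the others back against it leaves at least 502.3 − 353.2 = 149.1.

149.1 ≤ RU ≤ 855.5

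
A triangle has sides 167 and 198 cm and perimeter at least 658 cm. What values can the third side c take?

293 ≤ c < 365 cm

Triangle inequality alone gives 31 < c < 365.
The perimeter condition gives c ≥ 658 − 167 − 198 = 293.
Intersecting the two: 293 ≤ c < 365.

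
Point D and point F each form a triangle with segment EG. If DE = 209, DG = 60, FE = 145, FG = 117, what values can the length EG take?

149 < EG < 262

From triangle DEG: |209 − 60| < EG < 209 + 60, i.e. 149 < EG < 269.
From triangle FEG: 28 < EG < 262.
Both must hold, so EG lies in the intersection.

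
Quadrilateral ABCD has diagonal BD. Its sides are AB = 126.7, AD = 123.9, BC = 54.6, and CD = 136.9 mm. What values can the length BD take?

From triangle ABD: |126.7 − 123.9| < BD < 126.7 + 123.9, i.e. 2.8 < BD < 250.6.
From triangle CBD: 82.3 < BD < 191.5.
Both must hold, so BD lies in the intersection.

82.3 < BD < 191.5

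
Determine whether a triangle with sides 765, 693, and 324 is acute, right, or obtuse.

Compare the square of the longest side to the sum of squares of the other two: 324² + 693² = 585225 = 765².

right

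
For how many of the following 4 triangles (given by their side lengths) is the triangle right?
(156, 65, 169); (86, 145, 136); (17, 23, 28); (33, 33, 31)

(156,65,169): 65²+156² = 28561 = 169² → right
(86,145,136): 86²+136² = 25892 > 21025 = 145² → acute
(17,23,28): 17²+23² = 818 > 784 = 28² → acute
(33,33,31): 31²+33² = 2050 > 1089 = 33² → acute
1 of the 4 is right.

1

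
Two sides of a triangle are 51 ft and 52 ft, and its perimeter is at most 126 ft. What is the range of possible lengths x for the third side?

1 < x ≤ 23 ft

Triangle inequality alone gives 1 < x < 103.
The perimeter condition gives x ≤ 126 − 51 − 52 = 23.
Intersecting the two: 1 < x ≤ 23.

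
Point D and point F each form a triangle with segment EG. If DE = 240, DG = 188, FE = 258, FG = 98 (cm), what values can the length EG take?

160 < EG < 356

From triangle DEG: |240 − 188| < EG < 240 + 188, i.e. 52 < EG < 428.
From triangle FEG: 160 < EG < 356.
Both must hold, so EG lies in the intersection.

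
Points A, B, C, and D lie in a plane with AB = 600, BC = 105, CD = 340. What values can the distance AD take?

The maximum is all hops collinear in one direction: 600 + 105 + 340 = 1045.
The longest hop is 600; the others sum to 445. Folding the others back against it leaves at least 600 − 445 = 155.

155 ≤ AD ≤ 1045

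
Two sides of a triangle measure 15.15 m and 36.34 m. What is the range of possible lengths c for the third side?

By the triangle inequality, c must be less than 15.15 + 36.34 = 51.49 and greater than |15.15 − 36.34| = 21.19.

21.19 < c < 51.49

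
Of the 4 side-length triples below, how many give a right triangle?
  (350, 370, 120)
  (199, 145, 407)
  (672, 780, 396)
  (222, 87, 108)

(350,370,120): 120²+350² = 136900 = 370² → right
(199,145,407): 145+199 ≤ 407, not a triangle
(672,780,396): 396²+672² = 608400 = 780² → right
(222,87,108): 87+108 ≤ 222, not a triangle
2 of the 4 are right.

2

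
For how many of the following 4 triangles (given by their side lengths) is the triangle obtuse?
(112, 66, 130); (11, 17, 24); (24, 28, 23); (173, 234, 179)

(112,66,130): 66²+112² = 16900 = 130² → right
(11,17,24): 11²+17² = 410 < 576 = 24² → obtuse
(24,28,23): 23²+24² = 1105 > 784 = 28² → acute
(173,234,179): 173²+179² = 61970 > 54756 = 234² → acute
1 of the 4 is obtuse.

1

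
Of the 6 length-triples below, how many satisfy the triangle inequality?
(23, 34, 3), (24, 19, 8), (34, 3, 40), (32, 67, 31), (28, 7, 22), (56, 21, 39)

(3,23,34): 3+23 ≤ 34 → not valid
(8,19,24): 8+19 > 24 → valid
(3,34,40): 3+34 ≤ 40 → not valid
(31,32,67): 31+32 ≤ 67 → not valid
(7,22,28): 7+22 > 28 → valid
(21,39,56): 21+39 > 56 → valid
3 of the 6 triples form a triangle.

3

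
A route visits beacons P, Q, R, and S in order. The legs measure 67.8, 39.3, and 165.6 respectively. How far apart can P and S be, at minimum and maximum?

58.5 ≤ PS ≤ 272.7

The maximum is all hops collinear in one direction: 67.8 + 39.3 + 165.6 = 272.7.
The longest hop is 165.6; the others sum to 107.1. Folding the others back against it leaves at least 165.6 − 107.1 = 58.5.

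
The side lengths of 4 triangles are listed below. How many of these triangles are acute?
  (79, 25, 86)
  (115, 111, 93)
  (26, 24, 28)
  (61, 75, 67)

(79,25,86): 25²+79² = 6866 < 7396 = 86² → obtuse
(115,111,93): 93²+111² = 20970 > 13225 = 115² → acute
(26,24,28): 24²+26² = 1252 > 784 = 28² → acute
(61,75,67): 61²+67² = 8210 > 5625 = 75² → acute
3 of the 4 are acute.

3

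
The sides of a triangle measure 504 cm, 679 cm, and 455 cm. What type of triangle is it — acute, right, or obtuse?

right

Compare the square of the longest side to the sum of squares of the other two: 455² + 504² = 461041 = 679².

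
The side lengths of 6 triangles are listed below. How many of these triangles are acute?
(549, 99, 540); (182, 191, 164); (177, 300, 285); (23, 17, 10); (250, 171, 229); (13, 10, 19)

(549,99,540): 99²+540² = 301401 = 549² → right
(182,191,164): 164²+182² = 60020 > 36481 = 191² → acute
(177,300,285): 177²+285² = 112554 > 90000 = 300² → acute
(23,17,10): 10²+17² = 389 < 529 = 23² → obtuse
(250,171,229): 171²+229² = 81682 > 62500 = 250² → acute
(13,10,19): 10²+13² = 269 < 361 = 19² → obtuse
3 of the 6 are acute.

3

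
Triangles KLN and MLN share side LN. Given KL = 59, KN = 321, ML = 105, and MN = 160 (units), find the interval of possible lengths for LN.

262 < LN < 265

From triangle KLN: |59 − 321| < LN < 59 + 321, i.e. 262 < LN < 380.
From triangle MLN: 55 < LN < 265.
Both must hold, so LN lies in the intersection.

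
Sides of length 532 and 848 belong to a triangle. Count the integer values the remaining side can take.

1063

The third side lies in the open interval (316, 1380).
Integers from 317 to 1379 inclusive: 1379 − 317 + 1 = 1063.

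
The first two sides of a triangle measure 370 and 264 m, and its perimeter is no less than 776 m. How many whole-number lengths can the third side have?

Triangle inequality: 106 < x < 634. Perimeter ≥ 776 gives x ≥ 776 − 370 − 264 = 142.
So 142 ≤ x < 634; integers 142 through 633: 492 values.

492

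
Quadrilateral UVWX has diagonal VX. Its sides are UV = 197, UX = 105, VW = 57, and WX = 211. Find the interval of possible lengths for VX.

From triangle UVX: |197 − 105| < VX < 197 + 105, i.e. 92 < VX < 302.
From triangle WVX: 154 < VX < 268.
Both must hold, so VX lies in the intersection.

154 < VX < 268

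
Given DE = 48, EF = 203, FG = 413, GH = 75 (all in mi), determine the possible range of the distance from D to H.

The maximum is all hops collinear in one direction: 48 + 203 + 413 + 75 = 739.
The longest hop is 413; the others sum to 326. Folding the others back against it leaves at least 413 − 326 = 87.

87 ≤ DH ≤ 739 mi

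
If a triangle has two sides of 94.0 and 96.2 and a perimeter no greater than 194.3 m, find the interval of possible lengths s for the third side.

2.2 < s ≤ 4.1

Triangle inequality alone gives 2.2 < s < 190.2.
The perimeter condition gives s ≤ 194.3 − 94.0 − 96.2 = 4.1.
Intersecting the two: 2.2 < s ≤ 4.1.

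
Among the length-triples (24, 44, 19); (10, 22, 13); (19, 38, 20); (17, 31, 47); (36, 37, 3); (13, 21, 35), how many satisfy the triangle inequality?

4

(19,24,44): 19+24 ≤ 44 → not valid
(10,13,22): 10+13 > 22 → valid
(19,20,38): 19+20 > 38 → valid
(17,31,47): 17+31 > 47 → valid
(3,36,37): 3+36 > 37 → valid
(13,21,35): 13+21 ≤ 35 → not valid
4 of the 6 triples form a triangle.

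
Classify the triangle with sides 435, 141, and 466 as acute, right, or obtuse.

Compare the square of the longest side to the sum of squares of the other two: 141² + 435² = 209106 < 217156 = 466².

obtuse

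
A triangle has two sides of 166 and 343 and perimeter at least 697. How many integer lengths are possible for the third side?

Triangle inequality: 177 < x < 509. Perimeter ≥ 697 gives x ≥ 697 − 166 − 343 = 188.
So 188 ≤ x < 509; integers 188 through 508: 321 values.

321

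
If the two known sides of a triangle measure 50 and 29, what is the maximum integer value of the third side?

78

The third side must be strictly less than 50 + 29 = 79.
The largest integer below 79 is 78.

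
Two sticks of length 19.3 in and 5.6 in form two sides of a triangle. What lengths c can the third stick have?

By the triangle inequality, c must be less than 19.3 + 5.6 = 24.9 and greater than |19.3 − 5.6| = 13.7.

13.7 < c < 24.9 (in)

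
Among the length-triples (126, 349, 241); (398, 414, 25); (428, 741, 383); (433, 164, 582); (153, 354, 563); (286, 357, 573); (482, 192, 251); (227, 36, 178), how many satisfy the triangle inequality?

(126,241,349): 126+241 > 349 → valid
(25,398,414): 25+398 > 414 → valid
(383,428,741): 383+428 > 741 → valid
(164,433,582): 164+433 > 582 → valid
(153,354,563): 153+354 ≤ 563 → not valid
(286,357,573): 286+357 > 573 → valid
(192,251,482): 192+251 ≤ 482 → not valid
(36,178,227): 36+178 ≤ 227 → not valid
5 of the 8 triples form a triangle.

5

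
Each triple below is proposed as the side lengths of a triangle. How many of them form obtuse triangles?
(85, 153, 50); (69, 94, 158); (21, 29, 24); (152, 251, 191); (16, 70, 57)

(85,153,50): 50+85 ≤ 153, not a triangle
(69,94,158): 69²+94² = 13597 < 24964 = 158² → obtuse
(21,29,24): 21²+24² = 1017 > 841 = 29² → acute
(152,251,191): 152²+191² = 59585 < 63001 = 251² → obtuse
(16,70,57): 16²+57² = 3505 < 4900 = 70² → obtuse
3 of the 5 are obtuse.

3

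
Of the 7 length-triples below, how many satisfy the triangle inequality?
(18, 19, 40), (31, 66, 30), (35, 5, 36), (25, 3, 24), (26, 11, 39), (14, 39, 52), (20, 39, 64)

3

(18,19,40): 18+19 ≤ 40 → not valid
(30,31,66): 30+31 ≤ 66 → not valid
(5,35,36): 5+35 > 36 → valid
(3,24,25): 3+24 > 25 → valid
(11,26,39): 11+26 ≤ 39 → not valid
(14,39,52): 14+39 > 52 → valid
(20,39,64): 20+39 ≤ 64 → not valid
3 of the 7 triples form a triangle.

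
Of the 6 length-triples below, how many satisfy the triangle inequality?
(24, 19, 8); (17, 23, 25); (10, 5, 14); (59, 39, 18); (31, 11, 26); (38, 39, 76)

(8,19,24): 8+19 > 24 → valid
(17,23,25): 17+23 > 25 → valid
(5,10,14): 5+10 > 14 → valid
(18,39,59): 18+39 ≤ 59 → not valid
(11,26,31): 11+26 > 31 → valid
(38,39,76): 38+39 > 76 → valid
5 of the 6 triples form a triangle.

5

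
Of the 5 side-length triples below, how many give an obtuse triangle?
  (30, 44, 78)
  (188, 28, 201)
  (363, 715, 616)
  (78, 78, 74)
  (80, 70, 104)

(30,44,78): 30+44 ≤ 78, not a triangle
(188,28,201): 28²+188² = 36128 < 40401 = 201² → obtuse
(363,715,616): 363²+616² = 511225 = 715² → right
(78,78,74): 74²+78² = 11560 > 6084 = 78² → acute
(80,70,104): 70²+80² = 11300 > 10816 = 104² → acute
1 of the 5 is obtuse.

1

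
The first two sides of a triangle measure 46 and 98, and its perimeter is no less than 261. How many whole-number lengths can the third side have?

27

Triangle inequality: 52 < x < 144. Perimeter ≥ 261 gives x ≥ 261 − 46 − 98 = 117.
So 117 ≤ x < 144; integers 117 through 143: 27 values.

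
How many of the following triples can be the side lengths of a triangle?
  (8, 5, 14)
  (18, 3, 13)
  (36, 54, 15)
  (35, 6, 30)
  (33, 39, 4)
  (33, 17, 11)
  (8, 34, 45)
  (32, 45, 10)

(5,8,14): 5+8 ≤ 14 → not valid
(3,13,18): 3+13 ≤ 18 → not valid
(15,36,54): 15+36 ≤ 54 → not valid
(6,30,35): 6+30 > 35 → valid
(4,33,39): 4+33 ≤ 39 → not valid
(11,17,33): 11+17 ≤ 33 → not valid
(8,34,45): 8+34 ≤ 45 → not valid
(10,32,45): 10+32 ≤ 45 → not valid
1 of the 8 triples forms a triangle.

1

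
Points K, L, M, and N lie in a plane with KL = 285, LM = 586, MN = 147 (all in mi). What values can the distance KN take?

The maximum is all hops collinear in one direction: 285 + 586 + 147 = 1018.
The longest hop is 586; the others sum to 432. Folding the others back against it leaves at least 586 − 432 = 154.

154 ≤ KN ≤ 1018 mi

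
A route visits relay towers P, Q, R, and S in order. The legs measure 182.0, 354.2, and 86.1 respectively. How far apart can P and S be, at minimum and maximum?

The maximum is all hops collinear in one direction: 182.0 + 354.2 + 86.1 = 622.3.
The longest hop is 354.2; the others sum to 268.1. Folding the others back against it leaves at least 354.2 − 268.1 = 86.1.

86.1 ≤ PS ≤ 622.3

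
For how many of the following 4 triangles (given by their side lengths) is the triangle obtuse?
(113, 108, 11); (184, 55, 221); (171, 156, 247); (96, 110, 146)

3

(113,108,11): 11²+108² = 11785 < 12769 = 113² → obtuse
(184,55,221): 55²+184² = 36881 < 48841 = 221² → obtuse
(171,156,247): 156²+171² = 53577 < 61009 = 247² → obtuse
(96,110,146): 96²+110² = 21316 = 146² → right
3 of the 4 are obtuse.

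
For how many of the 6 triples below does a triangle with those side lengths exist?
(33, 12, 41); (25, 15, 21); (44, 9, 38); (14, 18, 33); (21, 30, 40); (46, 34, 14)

(12,33,41): 12+33 > 41 → valid
(15,21,25): 15+21 > 25 → valid
(9,38,44): 9+38 > 44 → valid
(14,18,33): 14+18 ≤ 33 → not valid
(21,30,40): 21+30 > 40 → valid
(14,34,46): 14+34 > 46 → valid
5 of the 6 triples form a triangle.

5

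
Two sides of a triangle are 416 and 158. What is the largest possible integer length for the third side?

The third side must be strictly less than 416 + 158 = 574.
The largest integer below 574 is 573.

573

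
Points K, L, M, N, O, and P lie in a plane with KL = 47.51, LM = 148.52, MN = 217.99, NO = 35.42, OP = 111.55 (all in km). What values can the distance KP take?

The maximum is all hops collinear in one direction: 47.51 + 148.52 + 217.99 + 35.42 + 111.55 = 560.99.
The longest hop is 217.99; the others sum to 343.00. Since 217.99 ≤ 343.00, the path can fold back on itself completely, so the minimum distance is 0.

0 ≤ KP ≤ 560.99 km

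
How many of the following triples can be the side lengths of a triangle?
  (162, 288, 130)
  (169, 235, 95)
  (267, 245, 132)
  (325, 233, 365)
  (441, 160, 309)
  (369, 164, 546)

5

(130,162,288): 130+162 > 288 → valid
(95,169,235): 95+169 > 235 → valid
(132,245,267): 132+245 > 267 → valid
(233,325,365): 233+325 > 365 → valid
(160,309,441): 160+309 > 441 → valid
(164,369,546): 164+369 ≤ 546 → not valid
5 of the 6 triples form a triangle.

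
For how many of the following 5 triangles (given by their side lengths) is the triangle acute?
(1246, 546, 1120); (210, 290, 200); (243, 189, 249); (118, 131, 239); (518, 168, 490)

1

(1246,546,1120): 546²+1120² = 1552516 = 1246² → right
(210,290,200): 200²+210² = 84100 = 290² → right
(243,189,249): 189²+243² = 94770 > 62001 = 249² → acute
(118,131,239): 118²+131² = 31085 < 57121 = 239² → obtuse
(518,168,490): 168²+490² = 268324 = 518² → right
1 of the 5 is acute.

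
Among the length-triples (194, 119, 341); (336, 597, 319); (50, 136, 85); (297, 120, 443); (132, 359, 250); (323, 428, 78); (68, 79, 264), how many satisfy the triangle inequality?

2

(119,194,341): 119+194 ≤ 341 → not valid
(319,336,597): 319+336 > 597 → valid
(50,85,136): 50+85 ≤ 136 → not valid
(120,297,443): 120+297 ≤ 443 → not valid
(132,250,359): 132+250 > 359 → valid
(78,323,428): 78+323 ≤ 428 → not valid
(68,79,264): 68+79 ≤ 264 → not valid
2 of the 7 triples form a triangle.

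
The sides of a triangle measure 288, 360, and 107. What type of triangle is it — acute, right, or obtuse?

obtuse

Compare the square of the longest side to the sum of squares of the other two: 107² + 288² = 94393 < 129600 = 360².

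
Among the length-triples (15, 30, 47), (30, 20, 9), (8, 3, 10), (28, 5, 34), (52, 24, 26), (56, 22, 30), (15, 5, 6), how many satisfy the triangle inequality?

1

(15,30,47): 15+30 ≤ 47 → not valid
(9,20,30): 9+20 ≤ 30 → not valid
(3,8,10): 3+8 > 10 → valid
(5,28,34): 5+28 ≤ 34 → not valid
(24,26,52): 24+26 ≤ 52 → not valid
(22,30,56): 22+30 ≤ 56 → not valid
(5,6,15): 5+6 ≤ 15 → not valid
1 of the 7 triples forms a triangle.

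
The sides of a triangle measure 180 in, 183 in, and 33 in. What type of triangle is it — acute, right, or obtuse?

right

Compare the square of the longest side to the sum of squares of the other two: 33² + 180² = 33489 = 183².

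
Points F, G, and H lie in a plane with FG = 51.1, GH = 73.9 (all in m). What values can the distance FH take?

By the triangle inequality, |51.1 − 73.9| ≤ FH ≤ 51.1 + 73.9.

22.8 ≤ FH ≤ 125.0 m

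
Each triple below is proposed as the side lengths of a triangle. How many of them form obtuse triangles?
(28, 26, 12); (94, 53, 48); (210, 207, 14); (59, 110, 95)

2

(28,26,12): 12²+26² = 820 > 784 = 28² → acute
(94,53,48): 48²+53² = 5113 < 8836 = 94² → obtuse
(210,207,14): 14²+207² = 43045 < 44100 = 210² → obtuse
(59,110,95): 59²+95² = 12506 > 12100 = 110² → acute
2 of the 4 are obtuse.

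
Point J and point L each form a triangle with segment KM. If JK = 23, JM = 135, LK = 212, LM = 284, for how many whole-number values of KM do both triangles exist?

45

From triangle JKM: 112 < KM < 158.
From triangle LKM: 72 < KM < 496.
Intersection: 112 < KM < 158, so integers 113 through 157: 45 values.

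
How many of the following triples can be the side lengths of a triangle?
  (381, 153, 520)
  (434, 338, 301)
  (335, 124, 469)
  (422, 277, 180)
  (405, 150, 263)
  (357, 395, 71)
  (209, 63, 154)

(153,381,520): 153+381 > 520 → valid
(301,338,434): 301+338 > 434 → valid
(124,335,469): 124+335 ≤ 469 → not valid
(180,277,422): 180+277 > 422 → valid
(150,263,405): 150+263 > 405 → valid
(71,357,395): 71+357 > 395 → valid
(63,154,209): 63+154 > 209 → valid
6 of the 7 triples form a triangle.

6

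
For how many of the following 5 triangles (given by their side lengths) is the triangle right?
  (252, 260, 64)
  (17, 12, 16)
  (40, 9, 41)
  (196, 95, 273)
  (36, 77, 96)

(252,260,64): 64²+252² = 67600 = 260² → right
(17,12,16): 12²+16² = 400 > 289 = 17² → acute
(40,9,41): 9²+40² = 1681 = 41² → right
(196,95,273): 95²+196² = 47441 < 74529 = 273² → obtuse
(36,77,96): 36²+77² = 7225 < 9216 = 96² → obtuse
2 of the 5 are right.

2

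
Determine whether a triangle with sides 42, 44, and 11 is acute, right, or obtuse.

Compare the square of the longest side to the sum of squares of the other two: 11² + 42² = 1885 < 1936 = 44².

obtuse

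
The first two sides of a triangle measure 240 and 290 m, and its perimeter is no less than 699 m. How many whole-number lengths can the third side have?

Triangle inequality: 50 < x < 530. Perimeter ≥ 699 gives x ≥ 699 − 240 − 290 = 169.
So 169 ≤ x < 530; integers 169 through 529: 361 values.

361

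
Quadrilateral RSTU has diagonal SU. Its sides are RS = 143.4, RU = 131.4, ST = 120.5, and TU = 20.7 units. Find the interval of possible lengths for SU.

From triangle RSU: |143.4 − 131.4| < SU < 143.4 + 131.4, i.e. 12.0 < SU < 274.8.
From triangle TSU: 99.8 < SU < 141.2.
Both must hold, so SU lies in the intersection.

99.8 < SU < 141.2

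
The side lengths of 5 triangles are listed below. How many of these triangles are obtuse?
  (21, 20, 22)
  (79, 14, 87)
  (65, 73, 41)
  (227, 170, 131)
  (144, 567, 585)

(21,20,22): 20²+21² = 841 > 484 = 22² → acute
(79,14,87): 14²+79² = 6437 < 7569 = 87² → obtuse
(65,73,41): 41²+65² = 5906 > 5329 = 73² → acute
(227,170,131): 131²+170² = 46061 < 51529 = 227² → obtuse
(144,567,585): 144²+567² = 342225 = 585² → right
2 of the 5 are obtuse.

2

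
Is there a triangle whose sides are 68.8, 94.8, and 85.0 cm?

The longest side is 94.8, and the other two sum to 153.8.
Since 153.8 > 94.8, the triangle inequality holds.

Yes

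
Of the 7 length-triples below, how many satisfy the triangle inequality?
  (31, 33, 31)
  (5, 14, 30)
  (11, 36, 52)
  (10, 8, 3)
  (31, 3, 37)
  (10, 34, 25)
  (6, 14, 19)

4

(31,31,33): 31+31 > 33 → valid
(5,14,30): 5+14 ≤ 30 → not valid
(11,36,52): 11+36 ≤ 52 → not valid
(3,8,10): 3+8 > 10 → valid
(3,31,37): 3+31 ≤ 37 → not valid
(10,25,34): 10+25 > 34 → valid
(6,14,19): 6+14 > 19 → valid
4 of the 7 triples form a triangle.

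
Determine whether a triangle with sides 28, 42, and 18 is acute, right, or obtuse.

Compare the square of the longest side to the sum of squares of the other two: 18² + 28² = 1108 < 1764 = 42².

obtuse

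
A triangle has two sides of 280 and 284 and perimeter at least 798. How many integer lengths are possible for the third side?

Triangle inequality: 4 < x < 564. Perimeter ≥ 798 gives x ≥ 798 − 280 − 284 = 234.
So 234 ≤ x < 564; integers 234 through 563: 330 values.

330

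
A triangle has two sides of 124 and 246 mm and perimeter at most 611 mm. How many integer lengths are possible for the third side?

119

Triangle inequality: 122 < x < 370. Perimeter ≤ 611 gives x ≤ 611 − 124 − 246 = 241.
So 122 < x ≤ 241; integers 123 through 241: 119 values.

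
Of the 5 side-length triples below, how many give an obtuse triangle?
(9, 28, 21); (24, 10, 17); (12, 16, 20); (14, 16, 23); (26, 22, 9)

4

(9,28,21): 9²+21² = 522 < 784 = 28² → obtuse
(24,10,17): 10²+17² = 389 < 576 = 24² → obtuse
(12,16,20): 12²+16² = 400 = 20² → right
(14,16,23): 14²+16² = 452 < 529 = 23² → obtuse
(26,22,9): 9²+22² = 565 < 676 = 26² → obtuse
4 of the 5 are obtuse.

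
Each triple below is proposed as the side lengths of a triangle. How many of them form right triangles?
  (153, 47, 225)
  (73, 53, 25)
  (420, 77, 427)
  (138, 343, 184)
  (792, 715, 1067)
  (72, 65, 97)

3

(153,47,225): 47+153 ≤ 225, not a triangle
(73,53,25): 25²+53² = 3434 < 5329 = 73² → obtuse
(420,77,427): 77²+420² = 182329 = 427² → right
(138,343,184): 138+184 ≤ 343, not a triangle
(792,715,1067): 715²+792² = 1138489 = 1067² → right
(72,65,97): 65²+72² = 9409 = 97² → right
3 of the 6 are right.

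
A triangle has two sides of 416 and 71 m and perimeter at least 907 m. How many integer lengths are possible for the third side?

Triangle inequality: 345 < x < 487. Perimeter ≥ 907 gives x ≥ 907 − 416 − 71 = 420.
So 420 ≤ x < 487; integers 420 through 486: 67 values.

67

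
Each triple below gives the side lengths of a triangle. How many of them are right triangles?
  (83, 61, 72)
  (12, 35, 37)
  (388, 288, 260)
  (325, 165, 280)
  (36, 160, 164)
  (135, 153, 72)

(83,61,72): 61²+72² = 8905 > 6889 = 83² → acute
(12,35,37): 12²+35² = 1369 = 37² → right
(388,288,260): 260²+288² = 150544 = 388² → right
(325,165,280): 165²+280² = 105625 = 325² → right
(36,160,164): 36²+160² = 26896 = 164² → right
(135,153,72): 72²+135² = 23409 = 153² → right
5 of the 6 are right.

5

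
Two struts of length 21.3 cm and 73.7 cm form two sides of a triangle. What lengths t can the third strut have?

By the triangle inequality, t must be less than 21.3 + 73.7 = 95.0 and greater than |21.3 − 73.7| = 52.4.

52.4 < t < 95.0 (cm)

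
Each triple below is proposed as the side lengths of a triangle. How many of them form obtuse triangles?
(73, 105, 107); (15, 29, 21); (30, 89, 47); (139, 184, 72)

(73,105,107): 73²+105² = 16354 > 11449 = 107² → acute
(15,29,21): 15²+21² = 666 < 841 = 29² → obtuse
(30,89,47): 30+47 ≤ 89, not a triangle
(139,184,72): 72²+139² = 24505 < 33856 = 184² → obtuse
2 of the 4 are obtuse.

2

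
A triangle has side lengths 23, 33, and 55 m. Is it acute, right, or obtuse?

obtuse

Compare the square of the longest side to the sum of squares of the other two: 23² + 33² = 1618 < 3025 = 55².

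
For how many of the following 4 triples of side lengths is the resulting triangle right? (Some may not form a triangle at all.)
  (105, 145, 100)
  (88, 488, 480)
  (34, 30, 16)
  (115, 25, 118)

(105,145,100): 100²+105² = 21025 = 145² → right
(88,488,480): 88²+480² = 238144 = 488² → right
(34,30,16): 16²+30² = 1156 = 34² → right
(115,25,118): 25²+115² = 13850 < 13924 = 118² → obtuse
3 of the 4 are right.

3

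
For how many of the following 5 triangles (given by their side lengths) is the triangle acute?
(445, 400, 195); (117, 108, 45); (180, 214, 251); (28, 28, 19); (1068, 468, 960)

2

(445,400,195): 195²+400² = 198025 = 445² → right
(117,108,45): 45²+108² = 13689 = 117² → right
(180,214,251): 180²+214² = 78196 > 63001 = 251² → acute
(28,28,19): 19²+28² = 1145 > 784 = 28² → acute
(1068,468,960): 468²+960² = 1140624 = 1068² → right
2 of the 5 are acute.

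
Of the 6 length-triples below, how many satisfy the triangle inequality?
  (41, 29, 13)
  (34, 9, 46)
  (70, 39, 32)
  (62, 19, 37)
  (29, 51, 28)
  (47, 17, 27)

3

(13,29,41): 13+29 > 41 → valid
(9,34,46): 9+34 ≤ 46 → not valid
(32,39,70): 32+39 > 70 → valid
(19,37,62): 19+37 ≤ 62 → not valid
(28,29,51): 28+29 > 51 → valid
(17,27,47): 17+27 ≤ 47 → not valid
3 of the 6 triples form a triangle.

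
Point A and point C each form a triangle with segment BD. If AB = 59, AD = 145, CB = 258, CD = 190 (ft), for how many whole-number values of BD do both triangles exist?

117

From triangle ABD: 86 < BD < 204.
From triangle CBD: 68 < BD < 448.
Intersection: 86 < BD < 204, so integers 87 through 203: 117 values.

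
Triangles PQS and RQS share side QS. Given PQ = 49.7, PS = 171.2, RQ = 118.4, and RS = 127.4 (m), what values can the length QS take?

121.5 < QS < 220.9

From triangle PQS: |49.7 − 171.2| < QS < 49.7 + 171.2, i.e. 121.5 < QS < 220.9.
From triangle RQS: 9.0 < QS < 245.8.
Both must hold, so QS lies in the intersection.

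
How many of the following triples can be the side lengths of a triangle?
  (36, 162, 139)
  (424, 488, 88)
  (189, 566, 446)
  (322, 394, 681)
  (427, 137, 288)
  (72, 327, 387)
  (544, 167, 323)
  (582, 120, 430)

(36,139,162): 36+139 > 162 → valid
(88,424,488): 88+424 > 488 → valid
(189,446,566): 189+446 > 566 → valid
(322,394,681): 322+394 > 681 → valid
(137,288,427): 137+288 ≤ 427 → not valid
(72,327,387): 72+327 > 387 → valid
(167,323,544): 167+323 ≤ 544 → not valid
(120,430,582): 120+430 ≤ 582 → not valid
5 of the 8 triples form a triangle.

5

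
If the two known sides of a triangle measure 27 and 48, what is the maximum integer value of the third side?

The third side must be strictly less than 27 + 48 = 75.
The largest integer below 75 is 74.

74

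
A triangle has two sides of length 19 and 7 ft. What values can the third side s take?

By the triangle inequality, s must be less than 19 + 7 = 26 and greater than |19 − 7| = 12.

12 < s < 26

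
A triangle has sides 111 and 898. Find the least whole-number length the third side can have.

788

The third side must be strictly greater than |111 − 898| = 787.
The smallest integer above 787 is 788.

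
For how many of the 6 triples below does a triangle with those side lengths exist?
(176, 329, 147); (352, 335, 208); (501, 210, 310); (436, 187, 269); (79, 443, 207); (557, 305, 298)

(147,176,329): 147+176 ≤ 329 → not valid
(208,335,352): 208+335 > 352 → valid
(210,310,501): 210+310 > 501 → valid
(187,269,436): 187+269 > 436 → valid
(79,207,443): 79+207 ≤ 443 → not valid
(298,305,557): 298+305 > 557 → valid
4 of the 6 triples form a triangle.

4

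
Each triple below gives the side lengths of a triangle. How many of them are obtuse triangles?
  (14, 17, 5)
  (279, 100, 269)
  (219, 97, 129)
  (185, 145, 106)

(14,17,5): 5²+14² = 221 < 289 = 17² → obtuse
(279,100,269): 100²+269² = 82361 > 77841 = 279² → acute
(219,97,129): 97²+129² = 26050 < 47961 = 219² → obtuse
(185,145,106): 106²+145² = 32261 < 34225 = 185² → obtuse
3 of the 4 are obtuse.

3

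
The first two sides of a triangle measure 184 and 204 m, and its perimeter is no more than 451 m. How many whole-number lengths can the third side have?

Triangle inequality: 20 < x < 388. Perimeter ≤ 451 gives x ≤ 451 − 184 − 204 = 63.
So 20 < x ≤ 63; integers 21 through 63: 43 values.

43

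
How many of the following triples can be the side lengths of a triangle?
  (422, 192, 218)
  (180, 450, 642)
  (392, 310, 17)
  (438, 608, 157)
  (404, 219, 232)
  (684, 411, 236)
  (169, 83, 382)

1

(192,218,422): 192+218 ≤ 422 → not valid
(180,450,642): 180+450 ≤ 642 → not valid
(17,310,392): 17+310 ≤ 392 → not valid
(157,438,608): 157+438 ≤ 608 → not valid
(219,232,404): 219+232 > 404 → valid
(236,411,684): 236+411 ≤ 684 → not valid
(83,169,382): 83+169 ≤ 382 → not valid
1 of the 7 triples forms a triangle.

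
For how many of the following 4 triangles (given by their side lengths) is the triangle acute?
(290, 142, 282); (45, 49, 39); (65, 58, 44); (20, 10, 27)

3

(290,142,282): 142²+282² = 99688 > 84100 = 290² → acute
(45,49,39): 39²+45² = 3546 > 2401 = 49² → acute
(65,58,44): 44²+58² = 5300 > 4225 = 65² → acute
(20,10,27): 10²+20² = 500 < 729 = 27² → obtuse
3 of the 4 are acute.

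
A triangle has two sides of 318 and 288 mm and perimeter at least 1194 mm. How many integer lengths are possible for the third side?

18

Triangle inequality: 30 < x < 606. Perimeter ≥ 1194 gives x ≥ 1194 − 318 − 288 = 588.
So 588 ≤ x < 606; integers 588 through 605: 18 values.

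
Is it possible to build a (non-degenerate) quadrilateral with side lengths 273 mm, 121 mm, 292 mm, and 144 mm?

Yes

A quadrilateral exists iff every side is shorter than the sum of the others — equivalently, the longest side is less than the sum of the rest.
Longest side 292 < 538 (sum of the remaining 3), so yes.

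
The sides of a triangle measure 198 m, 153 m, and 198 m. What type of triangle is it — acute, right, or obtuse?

acute

Compare the square of the longest side to the sum of squares of the other two: 153² + 198² = 62613 > 39204 = 198².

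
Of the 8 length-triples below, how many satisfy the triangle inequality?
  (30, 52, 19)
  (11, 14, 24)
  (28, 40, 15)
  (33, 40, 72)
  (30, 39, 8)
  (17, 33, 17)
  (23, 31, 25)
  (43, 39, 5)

6

(19,30,52): 19+30 ≤ 52 → not valid
(11,14,24): 11+14 > 24 → valid
(15,28,40): 15+28 > 40 → valid
(33,40,72): 33+40 > 72 → valid
(8,30,39): 8+30 ≤ 39 → not valid
(17,17,33): 17+17 > 33 → valid
(23,25,31): 23+25 > 31 → valid
(5,39,43): 5+39 > 43 → valid
6 of the 8 triples form a triangle.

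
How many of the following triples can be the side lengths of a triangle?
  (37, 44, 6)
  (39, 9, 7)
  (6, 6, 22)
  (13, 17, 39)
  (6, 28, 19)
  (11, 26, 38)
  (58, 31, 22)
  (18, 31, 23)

(6,37,44): 6+37 ≤ 44 → not valid
(7,9,39): 7+9 ≤ 39 → not valid
(6,6,22): 6+6 ≤ 22 → not valid
(13,17,39): 13+17 ≤ 39 → not valid
(6,19,28): 6+19 ≤ 28 → not valid
(11,26,38): 11+26 ≤ 38 → not valid
(22,31,58): 22+31 ≤ 58 → not valid
(18,23,31): 18+23 > 31 → valid
1 of the 8 triples forms a triangle.

1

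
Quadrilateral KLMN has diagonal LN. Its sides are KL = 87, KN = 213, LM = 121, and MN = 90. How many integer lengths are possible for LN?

84

From triangle KLN: 126 < LN < 300.
From triangle MLN: 31 < LN < 211.
Intersection: 126 < LN < 211, so integers 127 through 210: 84 values.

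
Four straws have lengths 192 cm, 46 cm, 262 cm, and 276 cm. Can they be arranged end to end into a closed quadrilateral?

Yes

A quadrilateral exists iff every side is shorter than the sum of the others — equivalently, the longest side is less than the sum of the rest.
Longest side 276 < 500 (sum of the remaining 3), so yes.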